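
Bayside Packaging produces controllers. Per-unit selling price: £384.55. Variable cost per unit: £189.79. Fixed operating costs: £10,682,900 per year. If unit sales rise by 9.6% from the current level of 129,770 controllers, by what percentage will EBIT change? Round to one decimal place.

At 129,770 units, contribution = 129,770 × £194.76 = £25,274,005.20.
EBIT = £25,274,005.20 − £10,682,900 = £14,591,105.20.
DOL = contribution ÷ EBIT = £25,274,005.20 ÷ £14,591,105.20 = 1.7322.
So EBIT moves 1.7322 × (+9.6%) = +16.6%.

+16.6%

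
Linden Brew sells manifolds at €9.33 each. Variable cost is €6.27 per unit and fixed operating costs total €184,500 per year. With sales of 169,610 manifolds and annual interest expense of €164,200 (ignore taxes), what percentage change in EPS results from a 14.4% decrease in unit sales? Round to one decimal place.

Contribution at this volume is 169,610 × €3.06 = €519,006.60.
EBIT = €519,006.60 − €184,500 = €334,506.60.
Interest = €164,200.00, so EBIT − I = €170,306.60.
DCL = total CM / (EBIT − I) = €519,006.60 / €170,306.60 = 3.0475.
EPS therefore changes by 3.0475 × (-14.4%) = -43.9%.

-43.9%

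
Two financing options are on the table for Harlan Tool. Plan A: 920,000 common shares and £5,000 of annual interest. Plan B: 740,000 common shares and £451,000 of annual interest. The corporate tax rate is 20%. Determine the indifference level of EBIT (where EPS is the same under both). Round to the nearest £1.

£2,284,556

Set EPS_A = EPS_B: (EBIT − £5,000)(1 − 0.20) ÷ 920,000 = (EBIT − £451,000)(1 − 0.20) ÷ 740,000.
Cancelling (1 − t) and cross-multiplying: 740,000·(EBIT − 5,000) = 920,000·(EBIT − 451,000).
Solving, EBIT = (451,000·920,000 − 5,000·740,000) / (920,000 − 740,000) = 411,220,000,000 / 180,000 = 2,284,555.56.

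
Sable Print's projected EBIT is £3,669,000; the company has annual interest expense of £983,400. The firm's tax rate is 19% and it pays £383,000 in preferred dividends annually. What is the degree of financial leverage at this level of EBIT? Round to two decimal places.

Annual interest charges come to £983,400.00.
Preferred dividends grossed up pre-tax: £383,000 / (1 − 0.19) = £472,839.51.
DFL = EBIT ÷ [EBIT − I − D_p/(1−t)] = £3,669,000 ÷ [£3,669,000 − £983,400.00 − £472,839.51] = £3,669,000 ÷ £2,212,760.49 = 1.6581.

1.66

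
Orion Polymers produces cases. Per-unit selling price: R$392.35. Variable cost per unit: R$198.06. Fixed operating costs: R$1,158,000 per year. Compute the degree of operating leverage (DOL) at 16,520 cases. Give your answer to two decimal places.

Total contribution margin = 16,520 × R$194.29 = R$3,209,670.80.
EBIT = R$3,209,670.80 − R$1,158,000 = R$2,051,670.80.
Degree of operating leverage = R$3,209,670.80 / R$2,051,670.80 = 1.5644.

1.56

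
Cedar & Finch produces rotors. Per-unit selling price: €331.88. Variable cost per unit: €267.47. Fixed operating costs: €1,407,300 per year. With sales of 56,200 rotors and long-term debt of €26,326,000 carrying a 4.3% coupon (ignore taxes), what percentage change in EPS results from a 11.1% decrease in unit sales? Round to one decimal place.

At 56,200 units, contribution = 56,200 × €64.41 = €3,619,842.00.
EBIT = €3,619,842.00 − €1,407,300 = €2,212,542.00.
Interest = €1,132,018.00, so EBIT − I = €1,080,524.00.
Degree of combined leverage = contribution ÷ (EBIT − I) = €3,619,842.00 ÷ €1,080,524.00 = 3.3501.
%ΔEPS = DCL × %ΔSales = 3.3501 × -11.1% = -37.2%.

-37.2%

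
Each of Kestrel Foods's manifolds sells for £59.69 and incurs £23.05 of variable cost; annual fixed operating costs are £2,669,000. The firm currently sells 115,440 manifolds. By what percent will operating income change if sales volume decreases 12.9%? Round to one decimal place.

-35.0%

Total contribution margin = 115,440 × £36.64 = £4,229,721.60.
Operating income = contribution − fixed costs = £4,229,721.60 − £2,669,000 = £1,560,721.60.
So DOL = total CM / EBIT = £4,229,721.60 / £1,560,721.60 = 2.7101.
%ΔEBIT = DOL × %ΔSales = 2.7101 × -12.9% = -35.0%.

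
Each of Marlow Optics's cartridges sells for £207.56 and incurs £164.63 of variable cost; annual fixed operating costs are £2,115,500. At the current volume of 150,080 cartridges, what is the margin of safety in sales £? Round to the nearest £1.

£20,922,485

Contribution margin per unit = £207.56 − £164.63 = £42.93. Break-even units = £2,115,500 ÷ £42.93 = 49,277.89; break-even revenue = 49,277.89 × £207.56 = £10,228,119.73.
Actual sales revenue = 150,080 × £207.56 = £31,150,604.80.
Margin of safety = £31,150,604.80 − £10,228,119.73 = £20,922,485.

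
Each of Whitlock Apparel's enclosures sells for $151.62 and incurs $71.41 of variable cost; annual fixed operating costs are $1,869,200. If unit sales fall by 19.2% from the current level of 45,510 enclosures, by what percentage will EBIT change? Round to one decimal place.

Total contribution margin = 45,510 × $80.21 = $3,650,357.10.
EBIT = $3,650,357.10 − $1,869,200 = $1,781,157.10.
DOL = contribution ÷ EBIT = $3,650,357.10 ÷ $1,781,157.10 = 2.0494.
%ΔEBIT = DOL × %ΔSales = 2.0494 × -19.2% = -39.3%.

-39.3%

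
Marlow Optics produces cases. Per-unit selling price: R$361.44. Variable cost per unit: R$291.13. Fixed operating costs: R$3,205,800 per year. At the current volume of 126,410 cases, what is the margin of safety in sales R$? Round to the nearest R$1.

Unit CM = price − variable cost = R$361.44 − R$291.13 = R$70.31. Break-even units = R$3,205,800 ÷ R$70.31 = 45,595.22; break-even revenue = 45,595.22 × R$361.44 = R$16,479,936.74.
Actual sales revenue = 126,410 × R$361.44 = R$45,689,630.40.
Margin of safety = R$45,689,630.40 − R$16,479,936.74 = R$29,209,694.

R$29,209,694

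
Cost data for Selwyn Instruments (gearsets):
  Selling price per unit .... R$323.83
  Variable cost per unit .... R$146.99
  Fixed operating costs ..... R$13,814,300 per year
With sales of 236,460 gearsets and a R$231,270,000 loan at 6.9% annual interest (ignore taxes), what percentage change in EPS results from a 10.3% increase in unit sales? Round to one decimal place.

Contribution at this volume is 236,460 × R$176.84 = R$41,815,586.40.
Subtracting fixed costs: EBIT = R$41,815,586.40 − R$13,814,300 = R$28,001,286.40.
Interest = R$15,957,630.00, so EBIT − I = R$12,043,656.40.
DCL = total CM / (EBIT − I) = R$41,815,586.40 / R$12,043,656.40 = 3.4720.
EPS therefore changes by 3.4720 × (+10.3%) = +35.8%.

+35.8%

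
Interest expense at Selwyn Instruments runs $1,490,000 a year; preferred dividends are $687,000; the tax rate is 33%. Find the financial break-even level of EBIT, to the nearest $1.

$2,515,373

Grossing the preferred dividend up to pre-tax terms: $687,000 / (1 − 0.33) = $1,025,373.13.
EPS = 0 when EBIT covers interest plus the pre-tax preferred burden: $1,490,000 + $1,025,373.13 = $2,515,373.13.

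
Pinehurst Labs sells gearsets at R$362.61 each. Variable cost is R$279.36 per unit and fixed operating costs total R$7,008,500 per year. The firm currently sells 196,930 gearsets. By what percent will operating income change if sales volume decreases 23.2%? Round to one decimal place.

Contribution at this volume is 196,930 × R$83.25 = R$16,394,422.50.
EBIT = R$16,394,422.50 − R$7,008,500 = R$9,385,922.50.
DOL = contribution ÷ EBIT = R$16,394,422.50 ÷ R$9,385,922.50 = 1.7467.
%ΔEBIT = DOL × %ΔSales = 1.7467 × -23.2% = -40.5%.

-40.5%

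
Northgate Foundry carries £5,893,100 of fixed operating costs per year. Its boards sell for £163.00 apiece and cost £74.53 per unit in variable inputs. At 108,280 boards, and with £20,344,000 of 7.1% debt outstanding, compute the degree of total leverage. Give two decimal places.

4.27

Contribution at this volume is 108,280 × £88.47 = £9,579,531.60.
Operating income = contribution − fixed costs = £9,579,531.60 − £5,893,100 = £3,686,431.60. Interest = £1,444,424.00, so EBIT − I = £2,242,007.60.
DCL = contribution ÷ (EBIT − I) = £9,579,531.60 ÷ £2,242,007.60 = 4.2727.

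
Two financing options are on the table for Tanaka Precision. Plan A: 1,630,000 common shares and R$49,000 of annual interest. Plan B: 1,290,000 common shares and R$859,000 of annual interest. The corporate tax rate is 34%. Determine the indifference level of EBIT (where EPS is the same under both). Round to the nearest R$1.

Set EPS_A = EPS_B: (EBIT − R$49,000)(1 − 0.34) ÷ 1,630,000 = (EBIT − R$859,000)(1 − 0.34) ÷ 1,290,000.
Cancelling (1 − t) and cross-multiplying: 1,290,000·(EBIT − 49,000) = 1,630,000·(EBIT − 859,000).
EBIT × (1,630,000 − 1,290,000) = 859,000 × 1,630,000 − 49,000 × 1,290,000 = 1,336,960,000,000, so EBIT = 1,336,960,000,000 ÷ 340,000 = 3,932,235.29.

R$3,932,235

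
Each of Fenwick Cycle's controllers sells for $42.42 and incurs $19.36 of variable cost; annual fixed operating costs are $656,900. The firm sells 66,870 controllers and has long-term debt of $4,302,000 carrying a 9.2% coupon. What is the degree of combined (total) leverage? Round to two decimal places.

3.15

At 66,870 units, contribution = 66,870 × $23.06 = $1,542,022.20.
Operating income = contribution − fixed costs = $1,542,022.20 − $656,900 = $885,122.20. Interest = $395,784.00.
DOL = $1,542,022.20 ÷ $885,122.20 = 1.7422; DFL = $885,122.20 ÷ $489,338.20 = 1.8088.
Combined leverage = 1.7422 × 1.8088 = 3.1513.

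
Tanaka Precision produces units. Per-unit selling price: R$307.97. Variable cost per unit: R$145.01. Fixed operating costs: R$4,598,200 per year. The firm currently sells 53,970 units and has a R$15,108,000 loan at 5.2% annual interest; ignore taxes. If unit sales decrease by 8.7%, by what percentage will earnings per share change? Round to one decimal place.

At 53,970 units, contribution = 53,970 × R$162.96 = R$8,794,951.20.
Operating income = contribution − fixed costs = R$8,794,951.20 − R$4,598,200 = R$4,196,751.20.
After interest of R$785,616.00, pre-tax earnings = R$3,411,135.20.
DCL = total CM / (EBIT − I) = R$8,794,951.20 / R$3,411,135.20 = 2.5783.
EPS therefore changes by 2.5783 × (-8.7%) = -22.4%.

-22.4%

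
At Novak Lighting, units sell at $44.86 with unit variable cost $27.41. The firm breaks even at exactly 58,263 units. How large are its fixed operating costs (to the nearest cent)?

Each unit contributes $44.86 − $27.41 = $17.45.
Fixed costs = break-even units × CM = 58,263 × $17.45 = $1,016,689.35.

$1,016,689.35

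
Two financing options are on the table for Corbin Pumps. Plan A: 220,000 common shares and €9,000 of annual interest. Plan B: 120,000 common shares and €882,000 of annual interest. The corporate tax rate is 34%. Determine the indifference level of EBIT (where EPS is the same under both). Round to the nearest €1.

€1,929,600

Set EPS_A = EPS_B: (EBIT − €9,000)(1 − 0.34) ÷ 220,000 = (EBIT − €882,000)(1 − 0.34) ÷ 120,000.
Cancelling (1 − t) and cross-multiplying: 120,000·(EBIT − 9,000) = 220,000·(EBIT − 882,000).
EBIT × (220,000 − 120,000) = 882,000 × 220,000 − 9,000 × 120,000 = 192,960,000,000, so EBIT = 192,960,000,000 ÷ 100,000 = 1,929,600.00.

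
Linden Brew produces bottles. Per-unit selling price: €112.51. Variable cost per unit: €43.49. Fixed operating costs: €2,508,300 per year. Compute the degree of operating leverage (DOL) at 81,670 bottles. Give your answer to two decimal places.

At 81,670 units, contribution = 81,670 × €69.02 = €5,636,863.40.
Operating income = contribution − fixed costs = €5,636,863.40 − €2,508,300 = €3,128,563.40.
DOL = contribution ÷ EBIT = €5,636,863.40 ÷ €3,128,563.40 = 1.8017.

1.80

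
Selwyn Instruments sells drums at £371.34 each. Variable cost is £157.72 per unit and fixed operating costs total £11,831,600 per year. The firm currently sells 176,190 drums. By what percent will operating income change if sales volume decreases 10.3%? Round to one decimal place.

Total contribution margin = 176,190 × £213.62 = £37,637,707.80.
Subtracting fixed costs: EBIT = £37,637,707.80 − £11,831,600 = £25,806,107.80.
DOL = contribution ÷ EBIT = £37,637,707.80 ÷ £25,806,107.80 = 1.4585.
So EBIT moves 1.4585 × (-10.3%) = -15.0%.

-15.0%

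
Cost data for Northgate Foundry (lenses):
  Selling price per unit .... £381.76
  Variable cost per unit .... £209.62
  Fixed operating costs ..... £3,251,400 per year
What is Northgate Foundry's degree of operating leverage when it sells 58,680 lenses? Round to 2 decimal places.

1.47

Total contribution margin = 58,680 × £172.14 = £10,101,175.20.
Operating income = contribution − fixed costs = £10,101,175.20 − £3,251,400 = £6,849,775.20.
DOL = contribution ÷ EBIT = £10,101,175.20 ÷ £6,849,775.20 = 1.4747.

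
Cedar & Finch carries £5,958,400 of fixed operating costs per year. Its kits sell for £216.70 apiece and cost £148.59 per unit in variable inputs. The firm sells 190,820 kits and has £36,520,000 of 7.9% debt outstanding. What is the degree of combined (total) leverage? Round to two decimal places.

3.13

At 190,820 units, contribution = 190,820 × £68.11 = £12,996,750.20.
Subtracting fixed costs: EBIT = £12,996,750.20 − £5,958,400 = £7,038,350.20. Interest = £2,885,080.00.
DOL = £12,996,750.20 ÷ £7,038,350.20 = 1.8466; DFL = £7,038,350.20 ÷ £4,153,270.20 = 1.6947.
Combined leverage = 1.8466 × 1.6947 = 3.1294.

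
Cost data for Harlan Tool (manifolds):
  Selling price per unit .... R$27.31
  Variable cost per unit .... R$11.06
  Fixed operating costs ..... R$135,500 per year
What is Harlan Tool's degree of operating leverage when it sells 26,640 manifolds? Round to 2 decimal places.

Total contribution margin = 26,640 × R$16.25 = R$432,900.00.
EBIT = R$432,900.00 − R$135,500 = R$297,400.00.
Degree of operating leverage = R$432,900.00 / R$297,400.00 = 1.4556.

1.46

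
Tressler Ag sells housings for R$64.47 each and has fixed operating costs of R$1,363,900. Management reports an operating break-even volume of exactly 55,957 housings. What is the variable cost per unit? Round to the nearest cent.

Contribution per unit must be FC / Q = R$1,363,900 / 55,957 = R$24.3741.
Hence VC = price − CM = R$64.47 − R$24.3741 = R$40.10.

R$40.10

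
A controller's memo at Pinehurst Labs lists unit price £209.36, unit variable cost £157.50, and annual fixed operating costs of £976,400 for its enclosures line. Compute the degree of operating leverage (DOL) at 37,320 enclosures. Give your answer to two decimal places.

Contribution at this volume is 37,320 × £51.86 = £1,935,415.20.
EBIT = £1,935,415.20 − £976,400 = £959,015.20.
So DOL = total CM / EBIT = £1,935,415.20 / £959,015.20 = 2.0181.

2.02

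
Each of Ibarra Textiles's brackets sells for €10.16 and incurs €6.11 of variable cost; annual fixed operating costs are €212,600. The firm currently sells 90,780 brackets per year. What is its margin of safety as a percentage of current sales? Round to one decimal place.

Each unit contributes €10.16 − €6.11 = €4.05. Break-even units = €212,600 ÷ €4.05 = 52,493.83; break-even revenue = 52,493.83 × €10.16 = €533,337.28.
Actual sales revenue = 90,780 × €10.16 = €922,324.80.
Margin of safety = (€922,324.80 − €533,337.28) ÷ €922,324.80 = 42.2%.

42.2%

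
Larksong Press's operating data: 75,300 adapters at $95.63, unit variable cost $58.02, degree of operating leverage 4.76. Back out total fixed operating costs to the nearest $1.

$2,237,068

At 75,300 units, contribution = 75,300 × $37.61 = $2,832,033.00.
Since DOL = CM ÷ EBIT, EBIT = $2,832,033.00 ÷ 4.76 = $594,964.92.
And FC = contribution − EBIT = $2,832,033.00 − $594,964.92 = $2,237,068.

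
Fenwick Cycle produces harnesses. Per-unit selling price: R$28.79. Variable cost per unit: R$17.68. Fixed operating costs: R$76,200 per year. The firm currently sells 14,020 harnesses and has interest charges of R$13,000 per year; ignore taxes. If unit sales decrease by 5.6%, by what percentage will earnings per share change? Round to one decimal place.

-13.1%

Total contribution margin = 14,020 × R$11.11 = R$155,762.20.
Operating income = contribution − fixed costs = R$155,762.20 − R$76,200 = R$79,562.20.
Interest = R$13,000.00, so EBIT − I = R$66,562.20.
DCL = total CM / (EBIT − I) = R$155,762.20 / R$66,562.20 = 2.3401.
EPS therefore changes by 2.3401 × (-5.6%) = -13.1%.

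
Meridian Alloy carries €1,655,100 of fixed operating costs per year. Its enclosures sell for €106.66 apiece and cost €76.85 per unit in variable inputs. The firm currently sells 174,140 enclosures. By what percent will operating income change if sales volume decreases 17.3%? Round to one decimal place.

At 174,140 units, contribution = 174,140 × €29.81 = €5,191,113.40.
EBIT = €5,191,113.40 − €1,655,100 = €3,536,013.40.
DOL = contribution ÷ EBIT = €5,191,113.40 ÷ €3,536,013.40 = 1.4681.
%ΔEBIT = DOL × %ΔSales = 1.4681 × -17.3% = -25.4%.

-25.4%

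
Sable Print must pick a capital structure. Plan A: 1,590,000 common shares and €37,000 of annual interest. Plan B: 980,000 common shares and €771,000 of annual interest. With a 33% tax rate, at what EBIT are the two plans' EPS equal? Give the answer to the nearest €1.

At indifference, (EBIT − 37,000)(1 − t)/1,590,000 = (EBIT − 771,000)(1 − t)/980,000.
Cancelling (1 − t) and cross-multiplying: 980,000·(EBIT − 37,000) = 1,590,000·(EBIT − 771,000).
EBIT × (1,590,000 − 980,000) = 771,000 × 1,590,000 − 37,000 × 980,000 = 1,189,630,000,000, so EBIT = 1,189,630,000,000 ÷ 610,000 = 1,950,213.11.

€1,950,213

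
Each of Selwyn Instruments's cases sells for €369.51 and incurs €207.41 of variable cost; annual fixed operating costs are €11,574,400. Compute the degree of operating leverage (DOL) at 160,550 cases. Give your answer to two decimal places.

1.80

Total contribution margin = 160,550 × €162.10 = €26,025,155.00.
Operating income = contribution − fixed costs = €26,025,155.00 − €11,574,400 = €14,450,755.00.
So DOL = total CM / EBIT = €26,025,155.00 / €14,450,755.00 = 1.8010.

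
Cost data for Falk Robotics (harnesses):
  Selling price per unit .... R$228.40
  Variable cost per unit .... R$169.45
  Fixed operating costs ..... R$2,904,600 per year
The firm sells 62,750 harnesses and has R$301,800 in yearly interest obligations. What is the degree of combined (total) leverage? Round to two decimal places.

7.51

Total contribution margin = 62,750 × R$58.95 = R$3,699,112.50.
Operating income = contribution − fixed costs = R$3,699,112.50 − R$2,904,600 = R$794,512.50. Interest = R$301,800.00.
DOL = R$3,699,112.50 ÷ R$794,512.50 = 4.6558; DFL = R$794,512.50 ÷ R$492,712.50 = 1.6125.
DCL = DOL × DFL = 4.6558 × 1.6125 = 7.5075.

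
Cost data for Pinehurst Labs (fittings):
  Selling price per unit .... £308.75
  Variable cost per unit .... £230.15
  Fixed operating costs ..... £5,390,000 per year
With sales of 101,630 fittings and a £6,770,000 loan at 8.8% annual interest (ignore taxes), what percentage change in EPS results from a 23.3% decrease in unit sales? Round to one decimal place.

-93.0%

At 101,630 units, contribution = 101,630 × £78.60 = £7,988,118.00.
EBIT = £7,988,118.00 − £5,390,000 = £2,598,118.00.
After interest of £595,760.00, pre-tax earnings = £2,002,358.00.
Degree of combined leverage = contribution ÷ (EBIT − I) = £7,988,118.00 ÷ £2,002,358.00 = 3.9894.
EPS therefore changes by 3.9894 × (-23.3%) = -93.0%.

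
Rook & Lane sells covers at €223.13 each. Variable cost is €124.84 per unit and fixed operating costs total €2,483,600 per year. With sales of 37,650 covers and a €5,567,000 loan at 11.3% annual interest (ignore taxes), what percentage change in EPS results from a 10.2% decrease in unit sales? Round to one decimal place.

-64.2%

Contribution at this volume is 37,650 × €98.29 = €3,700,618.50.
Operating income = contribution − fixed costs = €3,700,618.50 − €2,483,600 = €1,217,018.50.
After interest of €629,071.00, pre-tax earnings = €587,947.50.
DCL = total CM / (EBIT − I) = €3,700,618.50 / €587,947.50 = 6.2941.
%ΔEPS = DCL × %ΔSales = 6.2941 × -10.2% = -64.2%.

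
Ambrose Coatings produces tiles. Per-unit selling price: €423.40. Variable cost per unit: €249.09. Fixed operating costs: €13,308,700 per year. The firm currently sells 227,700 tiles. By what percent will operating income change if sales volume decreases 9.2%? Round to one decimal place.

-13.8%

Total contribution margin = 227,700 × €174.31 = €39,690,387.00.
Subtracting fixed costs: EBIT = €39,690,387.00 − €13,308,700 = €26,381,687.00.
So DOL = total CM / EBIT = €39,690,387.00 / €26,381,687.00 = 1.5045.
So EBIT moves 1.5045 × (-9.2%) = -13.8%.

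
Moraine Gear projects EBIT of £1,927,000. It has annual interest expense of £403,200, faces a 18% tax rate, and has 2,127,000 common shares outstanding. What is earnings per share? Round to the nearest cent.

£0.59

Interest = £403,200.00, so EBT = £1,927,000 − £403,200.00 = £1,523,800.00.
Net income = £1,523,800.00 × (1 − 0.18) = £1,249,516.00.
Per share: £1,249,516.00 / 2,127,000 shares = £0.59.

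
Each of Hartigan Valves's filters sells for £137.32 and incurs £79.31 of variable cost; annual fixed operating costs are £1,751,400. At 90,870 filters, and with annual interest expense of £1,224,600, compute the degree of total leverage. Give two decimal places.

2.30

Contribution at this volume is 90,870 × £58.01 = £5,271,368.70.
Operating income = contribution − fixed costs = £5,271,368.70 − £1,751,400 = £3,519,968.70. Interest = £1,224,600.00, so EBIT − I = £2,295,368.70.
Degree of total leverage = total CM / (EBIT − interest) = £5,271,368.70 / £2,295,368.70 = 2.2965.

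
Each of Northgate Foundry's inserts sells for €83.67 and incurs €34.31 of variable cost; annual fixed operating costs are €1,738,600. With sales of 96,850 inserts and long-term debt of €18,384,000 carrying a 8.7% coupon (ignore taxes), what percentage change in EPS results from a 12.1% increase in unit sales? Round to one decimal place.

+40.1%

Contribution at this volume is 96,850 × €49.36 = €4,780,516.00.
EBIT = €4,780,516.00 − €1,738,600 = €3,041,916.00.
After interest of €1,599,408.00, pre-tax earnings = €1,442,508.00.
DCL = total CM / (EBIT − I) = €4,780,516.00 / €1,442,508.00 = 3.3140.
EPS therefore changes by 3.3140 × (+12.1%) = +40.1%.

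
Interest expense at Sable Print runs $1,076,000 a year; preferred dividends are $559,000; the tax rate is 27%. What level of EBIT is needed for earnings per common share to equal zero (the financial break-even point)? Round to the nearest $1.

Preferred dividends are paid after tax, so their pre-tax equivalent is $559,000 ÷ (1 − 0.27) = $765,753.42.
Financial break-even EBIT = interest + D_p ÷ (1 − t) = $1,076,000 + $765,753.42 = $1,841,753.42.

$1,841,753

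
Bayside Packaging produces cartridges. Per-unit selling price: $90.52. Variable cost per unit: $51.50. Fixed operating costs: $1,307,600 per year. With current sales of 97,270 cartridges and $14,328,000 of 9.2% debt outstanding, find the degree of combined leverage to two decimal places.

3.24

At 97,270 units, contribution = 97,270 × $39.02 = $3,795,475.40.
EBIT = $3,795,475.40 − $1,307,600 = $2,487,875.40. Interest = $1,318,176.00.
DOL = $3,795,475.40 ÷ $2,487,875.40 = 1.5256; DFL = $2,487,875.40 ÷ $1,169,699.40 = 2.1269.
DCL = DOL × DFL = 1.5256 × 2.1269 = 3.2448.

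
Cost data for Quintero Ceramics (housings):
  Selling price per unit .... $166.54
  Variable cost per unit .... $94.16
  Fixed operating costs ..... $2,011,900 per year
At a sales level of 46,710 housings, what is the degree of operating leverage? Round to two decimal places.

2.47

Contribution at this volume is 46,710 × $72.38 = $3,380,869.80.
Operating income = contribution − fixed costs = $3,380,869.80 − $2,011,900 = $1,368,969.80.
Degree of operating leverage = $3,380,869.80 / $1,368,969.80 = 2.4696.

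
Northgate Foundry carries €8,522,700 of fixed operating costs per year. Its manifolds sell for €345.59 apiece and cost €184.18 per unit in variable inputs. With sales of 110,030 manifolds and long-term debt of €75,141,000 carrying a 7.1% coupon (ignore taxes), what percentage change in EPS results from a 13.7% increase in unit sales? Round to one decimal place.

Total contribution margin = 110,030 × €161.41 = €17,759,942.30.
EBIT = €17,759,942.30 − €8,522,700 = €9,237,242.30.
Interest = €5,335,011.00, so EBIT − I = €3,902,231.30.
DCL = total CM / (EBIT − I) = €17,759,942.30 / €3,902,231.30 = 4.5512.
EPS therefore changes by 4.5512 × (+13.7%) = +62.4%.

+62.4%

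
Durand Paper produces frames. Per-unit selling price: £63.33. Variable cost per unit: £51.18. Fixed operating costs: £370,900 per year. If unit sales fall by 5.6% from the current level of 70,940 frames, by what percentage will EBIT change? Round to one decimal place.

At 70,940 units, contribution = 70,940 × £12.15 = £861,921.00.
Subtracting fixed costs: EBIT = £861,921.00 − £370,900 = £491,021.00.
DOL = contribution ÷ EBIT = £861,921.00 ÷ £491,021.00 = 1.7554.
%ΔEBIT = DOL × %ΔSales = 1.7554 × -5.6% = -9.8%.

-9.8%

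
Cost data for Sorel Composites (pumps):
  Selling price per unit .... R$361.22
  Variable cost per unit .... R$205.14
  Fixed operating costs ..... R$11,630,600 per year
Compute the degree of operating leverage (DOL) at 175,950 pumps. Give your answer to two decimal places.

1.73

At 175,950 units, contribution = 175,950 × R$156.08 = R$27,462,276.00.
Subtracting fixed costs: EBIT = R$27,462,276.00 − R$11,630,600 = R$15,831,676.00.
So DOL = total CM / EBIT = R$27,462,276.00 / R$15,831,676.00 = 1.7346.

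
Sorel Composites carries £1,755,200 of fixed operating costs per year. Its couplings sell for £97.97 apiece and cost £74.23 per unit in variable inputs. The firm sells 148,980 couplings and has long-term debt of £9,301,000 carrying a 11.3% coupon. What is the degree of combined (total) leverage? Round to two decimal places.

At 148,980 units, contribution = 148,980 × £23.74 = £3,536,785.20.
EBIT = £3,536,785.20 − £1,755,200 = £1,781,585.20. Interest = £1,051,013.00, so EBIT − I = £730,572.20.
DCL = contribution ÷ (EBIT − I) = £3,536,785.20 ÷ £730,572.20 = 4.8411.

4.84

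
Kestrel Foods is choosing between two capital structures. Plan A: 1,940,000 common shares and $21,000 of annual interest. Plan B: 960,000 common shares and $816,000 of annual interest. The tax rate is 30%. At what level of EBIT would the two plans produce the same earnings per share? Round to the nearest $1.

$1,594,776

At indifference, (EBIT − 21,000)(1 − t)/1,940,000 = (EBIT − 816,000)(1 − t)/960,000.
The (1 − t) factor cancels: (EBIT − 21,000) × 960,000 = (EBIT − 816,000) × 1,940,000.
EBIT × (1,940,000 − 960,000) = 816,000 × 1,940,000 − 21,000 × 960,000 = 1,562,880,000,000, so EBIT = 1,562,880,000,000 ÷ 980,000 = 1,594,775.51.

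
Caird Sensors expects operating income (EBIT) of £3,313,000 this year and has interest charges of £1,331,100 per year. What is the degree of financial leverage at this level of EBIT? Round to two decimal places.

1.67

Interest = £1,331,100.00.
DFL = EBIT ÷ (EBIT − I) = £3,313,000 ÷ (£3,313,000 − £1,331,100.00) = £3,313,000 ÷ £1,981,900.00 = 1.6716.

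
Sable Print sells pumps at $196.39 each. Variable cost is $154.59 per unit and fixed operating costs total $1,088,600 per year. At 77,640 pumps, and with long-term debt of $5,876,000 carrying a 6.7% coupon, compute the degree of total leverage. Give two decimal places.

At 77,640 units, contribution = 77,640 × $41.80 = $3,245,352.00.
Subtracting fixed costs: EBIT = $3,245,352.00 − $1,088,600 = $2,156,752.00. Interest = $393,692.00.
DOL = $3,245,352.00 ÷ $2,156,752.00 = 1.5047; DFL = $2,156,752.00 ÷ $1,763,060.00 = 1.2233.
Combined leverage = 1.5047 × 1.2233 = 1.8407.

1.84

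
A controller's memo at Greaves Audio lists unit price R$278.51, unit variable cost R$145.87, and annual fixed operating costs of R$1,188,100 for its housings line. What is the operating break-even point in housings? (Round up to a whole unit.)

8,958 housings

Unit CM = price − variable cost = R$278.51 − R$145.87 = R$132.64.
Break-even volume = fixed costs ÷ CM per unit = R$1,188,100 ÷ R$132.64 = 8,957.33, so 8,958 housings.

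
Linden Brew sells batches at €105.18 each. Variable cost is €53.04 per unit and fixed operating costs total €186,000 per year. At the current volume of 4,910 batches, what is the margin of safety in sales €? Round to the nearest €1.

€141,223

Contribution margin per unit = €105.18 − €53.04 = €52.14. Break-even units = €186,000 ÷ €52.14 = 3,567.32; break-even revenue = 3,567.32 × €105.18 = €375,210.59.
Current sales = 4,910 × €105.18 = €516,433.80.
Margin of safety = €516,433.80 − €375,210.59 = €141,223.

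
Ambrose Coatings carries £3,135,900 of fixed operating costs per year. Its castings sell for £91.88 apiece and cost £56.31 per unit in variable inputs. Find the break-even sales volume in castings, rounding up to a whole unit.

Unit CM = price − variable cost = £91.88 − £56.31 = £35.57.
Break-even Q = £3,135,900 / £35.57 = 88,161.37 → 88,162 castings.

88,162 castings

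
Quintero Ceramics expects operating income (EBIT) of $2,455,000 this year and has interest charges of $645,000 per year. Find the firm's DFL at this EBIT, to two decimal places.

1.36

Interest = $645,000.00.
Degree of financial leverage = EBIT / (EBIT − interest) = $2,455,000 / $1,810,000.00 = 1.3564.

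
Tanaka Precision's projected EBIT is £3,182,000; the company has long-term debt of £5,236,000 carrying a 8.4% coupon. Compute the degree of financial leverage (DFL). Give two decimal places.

1.16

Annual interest charges come to £439,824.00.
DFL = EBIT ÷ (EBIT − I) = £3,182,000 ÷ (£3,182,000 − £439,824.00) = £3,182,000 ÷ £2,742,176.00 = 1.1604.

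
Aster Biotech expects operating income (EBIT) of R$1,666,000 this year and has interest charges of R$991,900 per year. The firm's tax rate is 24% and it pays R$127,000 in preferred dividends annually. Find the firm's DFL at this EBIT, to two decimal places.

3.29

Annual interest charges come to R$991,900.00.
Pre-tax preferred-dividend burden = R$127,000 ÷ (1 − 0.24) = R$167,105.26.
DFL = EBIT ÷ [EBIT − I − D_p/(1−t)] = R$1,666,000 ÷ [R$1,666,000 − R$991,900.00 − R$167,105.26] = R$1,666,000 ÷ R$506,994.74 = 3.2860.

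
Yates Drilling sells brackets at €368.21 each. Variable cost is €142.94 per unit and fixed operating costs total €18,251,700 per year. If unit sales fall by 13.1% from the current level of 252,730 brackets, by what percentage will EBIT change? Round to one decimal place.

-19.3%

Total contribution margin = 252,730 × €225.27 = €56,932,487.10.
Subtracting fixed costs: EBIT = €56,932,487.10 − €18,251,700 = €38,680,787.10.
DOL = contribution ÷ EBIT = €56,932,487.10 ÷ €38,680,787.10 = 1.4719.
Operating income changes by 1.4719 × -13.1% = -19.3%.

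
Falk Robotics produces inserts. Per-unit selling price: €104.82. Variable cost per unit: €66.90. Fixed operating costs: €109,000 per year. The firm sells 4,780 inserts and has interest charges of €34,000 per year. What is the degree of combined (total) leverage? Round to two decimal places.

At 4,780 units, contribution = 4,780 × €37.92 = €181,257.60.
Subtracting fixed costs: EBIT = €181,257.60 − €109,000 = €72,257.60. Interest = €34,000.00, so EBIT − I = €38,257.60.
Degree of total leverage = total CM / (EBIT − interest) = €181,257.60 / €38,257.60 = 4.7378.

4.74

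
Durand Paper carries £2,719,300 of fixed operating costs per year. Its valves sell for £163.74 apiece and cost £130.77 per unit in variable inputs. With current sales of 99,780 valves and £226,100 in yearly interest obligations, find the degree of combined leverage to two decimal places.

9.55

Contribution at this volume is 99,780 × £32.97 = £3,289,746.60.
EBIT = £3,289,746.60 − £2,719,300 = £570,446.60. Interest = £226,100.00.
DOL = £3,289,746.60 ÷ £570,446.60 = 5.7670; DFL = £570,446.60 ÷ £344,346.60 = 1.6566.
DCL = DOL × DFL = 5.7670 × 1.6566 = 9.5536.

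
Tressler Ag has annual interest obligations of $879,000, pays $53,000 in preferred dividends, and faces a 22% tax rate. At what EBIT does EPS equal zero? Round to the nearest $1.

Grossing the preferred dividend up to pre-tax terms: $53,000 / (1 − 0.22) = $67,948.72.
Financial break-even EBIT = interest + D_p ÷ (1 − t) = $879,000 + $67,948.72 = $946,948.72.

$946,949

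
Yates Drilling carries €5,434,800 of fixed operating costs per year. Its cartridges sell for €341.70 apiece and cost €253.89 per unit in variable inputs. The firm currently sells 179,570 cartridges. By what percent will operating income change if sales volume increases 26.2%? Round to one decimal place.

Total contribution margin = 179,570 × €87.81 = €15,768,041.70.
EBIT = €15,768,041.70 − €5,434,800 = €10,333,241.70.
DOL = contribution ÷ EBIT = €15,768,041.70 ÷ €10,333,241.70 = 1.5260.
So EBIT moves 1.5260 × (+26.2%) = +40.0%.

+40.0%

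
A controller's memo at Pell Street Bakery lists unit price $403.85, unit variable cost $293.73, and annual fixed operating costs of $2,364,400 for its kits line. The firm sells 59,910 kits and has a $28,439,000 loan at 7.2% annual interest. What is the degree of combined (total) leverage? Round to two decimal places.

At 59,910 units, contribution = 59,910 × $110.12 = $6,597,289.20.
Subtracting fixed costs: EBIT = $6,597,289.20 − $2,364,400 = $4,232,889.20. Interest = $2,047,608.00.
DOL = $6,597,289.20 ÷ $4,232,889.20 = 1.5586; DFL = $4,232,889.20 ÷ $2,185,281.20 = 1.9370.
Combined leverage = 1.5586 × 1.9370 = 3.0190.

3.02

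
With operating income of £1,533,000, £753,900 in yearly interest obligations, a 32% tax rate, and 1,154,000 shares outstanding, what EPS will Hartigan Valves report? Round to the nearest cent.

Interest = £753,900.00, so EBT = £1,533,000 − £753,900.00 = £779,100.00.
Net income = £779,100.00 × (1 − 0.32) = £529,788.00.
Per share: £529,788.00 / 1,154,000 shares = £0.46.

£0.46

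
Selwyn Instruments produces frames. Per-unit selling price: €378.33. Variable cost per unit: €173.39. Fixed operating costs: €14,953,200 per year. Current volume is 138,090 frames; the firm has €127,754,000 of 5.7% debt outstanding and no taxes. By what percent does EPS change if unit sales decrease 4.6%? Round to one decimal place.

At 138,090 units, contribution = 138,090 × €204.94 = €28,300,164.60.
EBIT = €28,300,164.60 − €14,953,200 = €13,346,964.60.
Interest = €7,281,978.00, so EBIT − I = €6,064,986.60.
Degree of combined leverage = contribution ÷ (EBIT − I) = €28,300,164.60 ÷ €6,064,986.60 = 4.6662.
EPS therefore changes by 4.6662 × (-4.6%) = -21.5%.

-21.5%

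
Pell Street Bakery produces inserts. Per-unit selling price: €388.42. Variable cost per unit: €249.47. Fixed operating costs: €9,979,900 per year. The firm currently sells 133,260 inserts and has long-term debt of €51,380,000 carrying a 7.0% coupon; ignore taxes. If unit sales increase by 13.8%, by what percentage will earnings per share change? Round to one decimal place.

Contribution at this volume is 133,260 × €138.95 = €18,516,477.00.
EBIT = €18,516,477.00 − €9,979,900 = €8,536,577.00.
Interest = €3,596,600.00, so EBIT − I = €4,939,977.00.
DCL = total CM / (EBIT − I) = €18,516,477.00 / €4,939,977.00 = 3.7483.
%ΔEPS = DCL × %ΔSales = 3.7483 × +13.8% = +51.7%.

+51.7%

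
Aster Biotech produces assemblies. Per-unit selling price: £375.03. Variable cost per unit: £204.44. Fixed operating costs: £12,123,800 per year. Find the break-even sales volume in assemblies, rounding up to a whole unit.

71,070 assemblies

Unit CM = price − variable cost = £375.03 − £204.44 = £170.59.
Units to break even: £12,123,800 ÷ £170.59 = 71,069.82, rounded up to 71,070.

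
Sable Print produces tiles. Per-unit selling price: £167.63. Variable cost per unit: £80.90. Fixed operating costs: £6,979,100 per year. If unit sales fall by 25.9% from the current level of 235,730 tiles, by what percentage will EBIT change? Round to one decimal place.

Contribution at this volume is 235,730 × £86.73 = £20,444,862.90.
Subtracting fixed costs: EBIT = £20,444,862.90 − £6,979,100 = £13,465,762.90.
So DOL = total CM / EBIT = £20,444,862.90 / £13,465,762.90 = 1.5183.
So EBIT moves 1.5183 × (-25.9%) = -39.3%.

-39.3%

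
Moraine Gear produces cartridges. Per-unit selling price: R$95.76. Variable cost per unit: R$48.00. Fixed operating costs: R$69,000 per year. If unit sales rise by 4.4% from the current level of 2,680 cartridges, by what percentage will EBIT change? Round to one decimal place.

+9.5%

At 2,680 units, contribution = 2,680 × R$47.76 = R$127,996.80.
EBIT = R$127,996.80 − R$69,000 = R$58,996.80.
DOL = contribution ÷ EBIT = R$127,996.80 ÷ R$58,996.80 = 2.1696.
Operating income changes by 2.1696 × +4.4% = +9.5%.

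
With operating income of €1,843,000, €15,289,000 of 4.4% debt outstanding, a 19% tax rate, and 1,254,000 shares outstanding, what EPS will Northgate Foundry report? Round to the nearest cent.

€0.76

Interest = €672,716.00, so EBT = €1,843,000 − €672,716.00 = €1,170,284.00.
After tax at 19%: net income = €1,170,284.00 × 0.81 = €947,930.04.
Per share: €947,930.04 / 1,254,000 shares = €0.76.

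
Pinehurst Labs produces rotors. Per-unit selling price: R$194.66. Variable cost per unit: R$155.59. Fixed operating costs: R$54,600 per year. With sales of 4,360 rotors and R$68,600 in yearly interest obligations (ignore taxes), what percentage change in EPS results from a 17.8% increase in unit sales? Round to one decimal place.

Total contribution margin = 4,360 × R$39.07 = R$170,345.20.
EBIT = R$170,345.20 − R$54,600 = R$115,745.20.
After interest of R$68,600.00, pre-tax earnings = R$47,145.20.
DCL = total CM / (EBIT − I) = R$170,345.20 / R$47,145.20 = 3.6132.
%ΔEPS = DCL × %ΔSales = 3.6132 × +17.8% = +64.3%.

+64.3%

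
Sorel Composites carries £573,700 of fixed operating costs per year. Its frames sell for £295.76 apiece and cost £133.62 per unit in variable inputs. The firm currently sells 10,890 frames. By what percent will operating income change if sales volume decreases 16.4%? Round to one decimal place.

-24.3%

Contribution at this volume is 10,890 × £162.14 = £1,765,704.60.
EBIT = £1,765,704.60 − £573,700 = £1,192,004.60.
DOL = contribution ÷ EBIT = £1,765,704.60 ÷ £1,192,004.60 = 1.4813.
So EBIT moves 1.4813 × (-16.4%) = -24.3%.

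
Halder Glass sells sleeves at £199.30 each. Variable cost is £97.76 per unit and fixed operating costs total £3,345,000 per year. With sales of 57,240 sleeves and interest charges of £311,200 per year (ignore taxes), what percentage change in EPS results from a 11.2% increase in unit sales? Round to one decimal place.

At 57,240 units, contribution = 57,240 × £101.54 = £5,812,149.60.
EBIT = £5,812,149.60 − £3,345,000 = £2,467,149.60.
Interest = £311,200.00, so EBIT − I = £2,155,949.60.
DCL = total CM / (EBIT − I) = £5,812,149.60 / £2,155,949.60 = 2.6959.
EPS therefore changes by 2.6959 × (+11.2%) = +30.2%.

+30.2%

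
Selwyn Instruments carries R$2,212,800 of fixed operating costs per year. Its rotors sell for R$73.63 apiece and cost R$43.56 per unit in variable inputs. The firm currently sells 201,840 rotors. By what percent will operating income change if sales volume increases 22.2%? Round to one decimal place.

+34.9%

Contribution at this volume is 201,840 × R$30.07 = R$6,069,328.80.
Operating income = contribution − fixed costs = R$6,069,328.80 − R$2,212,800 = R$3,856,528.80.
DOL = contribution ÷ EBIT = R$6,069,328.80 ÷ R$3,856,528.80 = 1.5738.
Operating income changes by 1.5738 × +22.2% = +34.9%.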